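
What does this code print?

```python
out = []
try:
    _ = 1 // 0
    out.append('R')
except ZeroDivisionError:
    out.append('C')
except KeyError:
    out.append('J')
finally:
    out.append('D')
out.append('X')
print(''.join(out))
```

Execution trace: 'C' (except ZeroDivisionError) → 'D' (finally) → 'X' (after the try/except). Output: CDX

Answer: CDX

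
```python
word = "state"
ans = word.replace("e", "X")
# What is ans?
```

Trace:
`word = "state"` → word = 'state'
`ans = word.replace("e", "X")` → ans = 'statX'
So ans = 'statX'

Answer: 'statX'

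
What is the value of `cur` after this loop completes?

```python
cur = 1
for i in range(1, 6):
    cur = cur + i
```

Start at 1, add 1 through 5
`cur` takes the values: 1 → 2 → 4 → 7 → 11 → 16

Answer: 16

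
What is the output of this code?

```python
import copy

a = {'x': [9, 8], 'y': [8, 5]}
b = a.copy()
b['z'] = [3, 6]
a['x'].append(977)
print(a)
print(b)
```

Key concept: shallow copy of dict with mutable values.
Step by step:
`a = {'x': [9, 8], 'y': [8, 5]}` → a = {'x': [9, 8], 'y': [8, 5]}
`b = a.copy()` → b = {'x': [9, 8], 'y': [8, 5]}
`b['z'] = [3, 6]` → b = {'x': [9, 8], 'y': [8, 5], 'z': [3, 6]}
`a['x'].append(977)` → a = {'x': [9, 8, 977], 'y': [8, 5]}; b = {'x': [9, 8, 977], 'y': [8, 5], 'z': [3, 6]}
`print(a)` → prints {'x': [9, 8, 977], 'y': [8, 5]}
`print(b)` → prints {'x': [9, 8, 977], 'y': [8, 5], 'z': [3, 6]}

Answer:
{'x': [9, 8, 977], 'y': [8, 5]}
{'x': [9, 8, 977], 'y': [8, 5], 'z': [3, 6]}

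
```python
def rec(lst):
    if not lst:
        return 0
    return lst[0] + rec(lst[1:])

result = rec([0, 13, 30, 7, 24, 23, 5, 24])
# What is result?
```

0 + 13 + 30 + 7 + 24 + 23 + 5 + 24 + 0 = 126

Answer: 126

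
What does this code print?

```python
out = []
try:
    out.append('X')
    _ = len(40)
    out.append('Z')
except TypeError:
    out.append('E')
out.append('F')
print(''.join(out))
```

Execution trace: 'X' (try body) → 'E' (except TypeError) → 'F' (after the try/except). Output: XEF

Answer: XEF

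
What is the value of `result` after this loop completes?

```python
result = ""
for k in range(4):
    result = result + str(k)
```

Concatenate digits 0 to 3
`result` takes the values: "" → "0" → "01" → "012" → "0123"

Answer: "0123"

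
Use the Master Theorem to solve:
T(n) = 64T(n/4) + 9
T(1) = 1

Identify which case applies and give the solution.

a=64, b=4, f(n)=9. log_4(64) = 3. Since c=0 < 3, Case 1 applies: T(n) = Θ(n^log_b(a)) = O(n^3).

Answer: O(n^3) - Case 1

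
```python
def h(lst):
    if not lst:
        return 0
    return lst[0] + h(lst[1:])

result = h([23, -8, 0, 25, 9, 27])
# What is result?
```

23 + (-8) + 0 + 25 + 9 + 27 + 0 = 76

Answer: 76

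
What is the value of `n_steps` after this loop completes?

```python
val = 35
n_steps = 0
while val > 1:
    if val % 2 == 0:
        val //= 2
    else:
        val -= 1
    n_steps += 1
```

Steps to reduce 35 to 1
`n_steps` takes the values: 0 → 1 → 2 → 3 → 4 → 5 → 6 → 7

Answer: 7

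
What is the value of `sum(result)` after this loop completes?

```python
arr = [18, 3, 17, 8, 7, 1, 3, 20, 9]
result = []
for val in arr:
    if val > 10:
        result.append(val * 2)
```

Sum of doubled values > 10
`result` takes the values: [] → [36] → [36, 34] → [36, 34, 40]
So `sum(result)` = 110

Answer: 110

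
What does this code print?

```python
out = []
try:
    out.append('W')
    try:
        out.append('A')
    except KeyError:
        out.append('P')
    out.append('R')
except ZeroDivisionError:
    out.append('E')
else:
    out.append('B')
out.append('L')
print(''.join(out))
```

Execution trace: 'W' (try body) → 'A' (inner try body, no exception) → 'R' (try body, no exception) → 'B' (else) → 'L' (after the try/except). Output: WARBL

Answer: WARBL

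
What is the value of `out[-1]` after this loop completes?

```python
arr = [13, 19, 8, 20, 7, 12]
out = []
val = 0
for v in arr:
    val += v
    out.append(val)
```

Cumulative sum ends at 79
`out` takes the values: [] → [13] → [13, 32] → [13, 32, 40] → [13, 32, 40, 60] → [13, 32, 40, 60, 67] → [13, 32, 40, 60, 67, 79]
So `out[-1]` = 79

Answer: 79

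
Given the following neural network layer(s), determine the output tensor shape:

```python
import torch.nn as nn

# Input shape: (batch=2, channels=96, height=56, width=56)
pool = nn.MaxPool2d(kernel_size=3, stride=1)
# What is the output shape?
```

Input: (2, 96, 56, 56) -> Output: (2, 96, 54, 54)

Answer: (2, 96, 54, 54)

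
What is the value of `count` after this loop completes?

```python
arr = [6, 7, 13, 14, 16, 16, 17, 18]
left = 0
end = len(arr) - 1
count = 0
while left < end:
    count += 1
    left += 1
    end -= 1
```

Iterations until pointers meet (list length 8)
`count` takes the values: 0 → 1 → 2 → 3 → 4

Answer: 4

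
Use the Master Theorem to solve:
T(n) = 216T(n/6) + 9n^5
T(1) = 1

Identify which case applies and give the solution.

a=216, b=6, f(n)=9n^5. log_6(216) = 3. Since c=5 > 3 and the regularity condition holds (216(n/6)^5 = (216/6^5)n^5 with 216/6^5 < 1), Case 3 applies: T(n) = Θ(f(n)) = O(n^5).

Answer: O(n^5) - Case 3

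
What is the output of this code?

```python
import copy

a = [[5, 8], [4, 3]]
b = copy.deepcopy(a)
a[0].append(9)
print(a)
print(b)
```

Key concept: deep copy is fully independent.
Step by step:
`a = [[5, 8], [4, 3]]` → a = [[5, 8], [4, 3]]
`b = copy.deepcopy(a)` → b = [[5, 8], [4, 3]]
`a[0].append(9)` → a = [[5, 8, 9], [4, 3]]
`print(a)` → prints [[5, 8, 9], [4, 3]]
`print(b)` → prints [[5, 8], [4, 3]]

Answer:
[[5, 8, 9], [4, 3]]
[[5, 8], [4, 3]]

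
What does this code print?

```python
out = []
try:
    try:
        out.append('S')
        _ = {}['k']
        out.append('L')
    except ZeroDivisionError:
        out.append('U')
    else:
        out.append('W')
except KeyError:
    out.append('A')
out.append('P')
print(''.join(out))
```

Execution trace: 'S' (try body) → 'A' (outer except KeyError) → 'P' (after the try/except). Output: SAP

Answer: SAP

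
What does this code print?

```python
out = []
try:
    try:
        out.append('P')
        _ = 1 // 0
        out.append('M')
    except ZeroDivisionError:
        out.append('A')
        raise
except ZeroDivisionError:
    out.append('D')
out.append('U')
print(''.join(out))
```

Execution trace: 'P' (inner try body) → 'A' (inner except ZeroDivisionError) → 'D' (outer except ZeroDivisionError) → 'U' (after the try/except). Output: PADU

Answer: PADU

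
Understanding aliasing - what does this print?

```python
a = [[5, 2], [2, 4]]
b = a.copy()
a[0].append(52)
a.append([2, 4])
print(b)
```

Key concept: shallow copy with nested lists.
Step by step:
`a = [[5, 2], [2, 4]]` → a = [[5, 2], [2, 4]]
`b = a.copy()` → b = [[5, 2], [2, 4]]
`a[0].append(52)` → a = [[5, 2, 52], [2, 4]]; b = [[5, 2, 52], [2, 4]]
`a.append([2, 4])` → a = [[5, 2, 52], [2, 4], [2, 4]]
`print(b)` → prints [[5, 2, 52], [2, 4]]

Answer: [[5, 2, 52], [2, 4]]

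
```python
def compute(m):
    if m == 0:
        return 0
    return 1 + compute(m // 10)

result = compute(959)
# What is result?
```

Count of digits of 959: 3

Answer: 3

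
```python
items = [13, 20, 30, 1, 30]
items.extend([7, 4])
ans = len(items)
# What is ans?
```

Trace:
`items = [13, 20, 30, 1, 30]` → items = [13, 20, 30, 1, 30]
`items.extend([7, 4])` → items = [13, 20, 30, 1, 30, 7, 4]
`ans = len(items)` → ans = 7
So ans = 7

Answer: 7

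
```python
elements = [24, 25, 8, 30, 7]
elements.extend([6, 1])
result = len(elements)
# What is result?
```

Trace:
`elements = [24, 25, 8, 30, 7]` → elements = [24, 25, 8, 30, 7]
`elements.extend([6, 1])` → elements = [24, 25, 8, 30, 7, 6, 1]
`result = len(elements)` → result = 7
So result = 7

Answer: 7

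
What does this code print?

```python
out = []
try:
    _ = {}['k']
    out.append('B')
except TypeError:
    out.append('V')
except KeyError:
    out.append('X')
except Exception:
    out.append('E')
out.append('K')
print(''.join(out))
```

Execution trace: 'X' (except KeyError) → 'K' (after the try/except). Output: XK

Answer: XK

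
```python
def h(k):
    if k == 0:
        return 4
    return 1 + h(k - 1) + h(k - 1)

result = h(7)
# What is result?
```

h(k) = 1 + 2·h(k-1), h(0)=4. Closed form: (4+1)·2^7 - 1 = 639.

Answer: 639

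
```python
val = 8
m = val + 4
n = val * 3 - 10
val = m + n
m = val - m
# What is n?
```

Trace:
`val = 8` → val = 8
`m = val + 4` → m = 12
`n = val * 3 - 10` → n = 14
`val = m + n` → val = 26
`m = val - m` → m = 14
So n = 14

Answer: 14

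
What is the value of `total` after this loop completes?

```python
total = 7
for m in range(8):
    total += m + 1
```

Start at 7, add 1 to 8 = 43
`total` takes the values: 7 → 8 → 10 → 13 → 17 → 22 → 28 → 35 → 43

Answer: 43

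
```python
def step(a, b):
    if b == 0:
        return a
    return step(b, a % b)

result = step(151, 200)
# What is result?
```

step(151, 200) -> step(200, 151) -> step(151, 49) -> step(49, 4) -> step(4, 1) -> step(1, 0) -> 1

Answer: 1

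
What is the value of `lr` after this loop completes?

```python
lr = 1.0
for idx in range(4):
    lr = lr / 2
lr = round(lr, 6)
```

Halving LR 4 times: 1 / 2^4
`lr` takes the values: 1.0 → 0.5 → 0.25 → 0.125 → 0.0625

Answer: 0.0625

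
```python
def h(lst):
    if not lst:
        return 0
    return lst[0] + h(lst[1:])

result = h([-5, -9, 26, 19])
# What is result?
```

(-5) + (-9) + 26 + 19 + 0 = 31

Answer: 31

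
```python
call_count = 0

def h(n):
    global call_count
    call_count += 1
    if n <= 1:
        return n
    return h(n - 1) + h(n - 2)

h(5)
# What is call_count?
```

Calls(n) = 1 + Calls(n-1) + Calls(n-2); Calls(0)=Calls(1)=1. For n=5 this gives 15.

Answer: 15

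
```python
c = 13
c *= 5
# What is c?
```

Trace:
`c = 13` → c = 13
`c *= 5` → c = 65
So c = 65

Answer: 65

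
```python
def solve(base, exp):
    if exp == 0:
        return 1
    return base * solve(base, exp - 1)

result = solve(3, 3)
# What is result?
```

solve(3, 3) = 3 * 3 * 3 = 27

Answer: 27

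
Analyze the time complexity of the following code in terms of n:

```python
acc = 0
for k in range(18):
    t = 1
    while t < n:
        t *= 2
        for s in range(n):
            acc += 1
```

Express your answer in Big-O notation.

Each loop level contributes: 1 × log n × n. Multiplying the contributions gives O(n log n).

Answer: O(n log n)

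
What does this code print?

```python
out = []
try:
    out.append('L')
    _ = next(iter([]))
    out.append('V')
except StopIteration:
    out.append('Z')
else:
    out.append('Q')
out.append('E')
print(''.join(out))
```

Execution trace: 'L' (try body) → 'Z' (except StopIteration) → 'E' (after the try/except). Output: LZE

Answer: LZE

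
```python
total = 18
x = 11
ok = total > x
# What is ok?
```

Trace:
`total = 18` → total = 18
`x = 11` → x = 11
`ok = total > x` → ok = True
So ok = True

Answer: True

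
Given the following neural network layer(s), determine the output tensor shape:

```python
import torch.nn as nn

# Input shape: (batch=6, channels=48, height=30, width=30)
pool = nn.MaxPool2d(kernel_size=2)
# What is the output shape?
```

Input: (6, 48, 30, 30) -> Output: (6, 48, 15, 15)

Answer: (6, 48, 15, 15)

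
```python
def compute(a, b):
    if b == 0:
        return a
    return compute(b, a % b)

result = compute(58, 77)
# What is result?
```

compute(58, 77) -> compute(77, 58) -> compute(58, 19) -> compute(19, 1) -> compute(1, 0) -> 1

Answer: 1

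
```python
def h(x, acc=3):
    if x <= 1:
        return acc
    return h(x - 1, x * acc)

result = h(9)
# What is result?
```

Accumulator trace (n, acc): (9, 3) -> (8, 27) -> (7, 216) -> (6, 1512) -> (5, 9072) -> (4, 45360) -> (3, 181440) -> (2, 544320) -> (1, 1088640) -> return 1088640

Answer: 1088640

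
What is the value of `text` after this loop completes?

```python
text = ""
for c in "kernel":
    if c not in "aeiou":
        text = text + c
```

Remove vowels from 'kernel'
`text` takes the values: "" → "k" → "kr" → "krn" → "krnl"

Answer: "krnl"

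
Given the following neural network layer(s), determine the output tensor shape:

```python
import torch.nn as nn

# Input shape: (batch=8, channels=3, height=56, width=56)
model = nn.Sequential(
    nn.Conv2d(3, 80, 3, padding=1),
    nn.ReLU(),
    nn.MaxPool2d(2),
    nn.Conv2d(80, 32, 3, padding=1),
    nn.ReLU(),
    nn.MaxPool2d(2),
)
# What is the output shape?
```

Input: (8, 3, 56, 56) -> after first Conv2d: (8, 80, 56, 56) -> after first MaxPool2d: (8, 80, 28, 28) -> after second Conv2d: (8, 32, 28, 28) -> Output: (8, 32, 14, 14)

Answer: (8, 32, 14, 14)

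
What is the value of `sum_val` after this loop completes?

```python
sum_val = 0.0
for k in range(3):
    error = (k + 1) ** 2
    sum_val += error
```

Sum of squared losses 1² + 2² + ... + 3²
`sum_val` takes the values: 0.0 → 1.0 → 5.0 → 14.0

Answer: 14.0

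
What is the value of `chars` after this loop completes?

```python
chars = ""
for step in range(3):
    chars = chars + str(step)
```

Concatenate digits 0 to 2
`chars` takes the values: "" → "0" → "01" → "012"

Answer: "012"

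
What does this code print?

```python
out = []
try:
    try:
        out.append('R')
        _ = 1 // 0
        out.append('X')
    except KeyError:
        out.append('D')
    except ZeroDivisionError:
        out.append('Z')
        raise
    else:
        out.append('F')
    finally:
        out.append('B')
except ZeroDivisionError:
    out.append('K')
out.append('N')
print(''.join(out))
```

Execution trace: 'R' (inner try body) → 'Z' (inner except ZeroDivisionError) → 'B' (inner finally) → 'K' (outer except ZeroDivisionError) → 'N' (after the try/except). Output: RZBKN

Answer: RZBKN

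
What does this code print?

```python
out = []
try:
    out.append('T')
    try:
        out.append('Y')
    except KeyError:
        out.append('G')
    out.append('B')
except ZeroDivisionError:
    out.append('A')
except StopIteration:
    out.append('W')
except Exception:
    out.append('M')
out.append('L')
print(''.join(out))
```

Execution trace: 'T' (try body) → 'Y' (inner try body, no exception) → 'B' (try body, no exception) → 'L' (after the try/except). Output: TYBL

Answer: TYBL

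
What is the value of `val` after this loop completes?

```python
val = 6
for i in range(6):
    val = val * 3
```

Multiply by 3, 6 times: 6 * 3^6 = 4374
`val` takes the values: 6 → 18 → 54 → 162 → 486 → 1458 → 4374

Answer: 4374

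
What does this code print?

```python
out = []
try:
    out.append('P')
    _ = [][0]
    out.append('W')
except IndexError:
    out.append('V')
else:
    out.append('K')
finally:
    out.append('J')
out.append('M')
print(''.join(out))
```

Execution trace: 'P' (try body) → 'V' (except IndexError) → 'J' (finally) → 'M' (after the try/except). Output: PVJM

Answer: PVJM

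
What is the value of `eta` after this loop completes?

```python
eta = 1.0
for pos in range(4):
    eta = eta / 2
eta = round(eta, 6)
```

Halving LR 4 times: 1 / 2^4
`eta` takes the values: 1.0 → 0.5 → 0.25 → 0.125 → 0.0625

Answer: 0.0625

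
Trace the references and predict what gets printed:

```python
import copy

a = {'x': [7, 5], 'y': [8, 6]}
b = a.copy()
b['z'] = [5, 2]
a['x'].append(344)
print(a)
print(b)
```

Key concept: shallow copy of dict with mutable values.
Step by step:
`a = {'x': [7, 5], 'y': [8, 6]}` → a = {'x': [7, 5], 'y': [8, 6]}
`b = a.copy()` → b = {'x': [7, 5], 'y': [8, 6]}
`b['z'] = [5, 2]` → b = {'x': [7, 5], 'y': [8, 6], 'z': [5, 2]}
`a['x'].append(344)` → a = {'x': [7, 5, 344], 'y': [8, 6]}; b = {'x': [7, 5, 344], 'y': [8, 6], 'z': [5, 2]}
`print(a)` → prints {'x': [7, 5, 344], 'y': [8, 6]}
`print(b)` → prints {'x': [7, 5, 344], 'y': [8, 6], 'z': [5, 2]}

Answer:
{'x': [7, 5, 344], 'y': [8, 6]}
{'x': [7, 5, 344], 'y': [8, 6], 'z': [5, 2]}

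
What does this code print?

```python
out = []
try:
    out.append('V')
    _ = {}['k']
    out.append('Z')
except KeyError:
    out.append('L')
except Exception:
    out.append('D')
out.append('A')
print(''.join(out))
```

Execution trace: 'V' (try body) → 'L' (except KeyError) → 'A' (after the try/except). Output: VLA

Answer: VLA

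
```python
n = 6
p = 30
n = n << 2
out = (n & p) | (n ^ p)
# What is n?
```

Trace:
`n = 6` → n = 6
`p = 30` → p = 30
`n = n << 2` → n = 24
`out = (n & p) | (n ^ p)` → out = 30
So n = 24

Answer: 24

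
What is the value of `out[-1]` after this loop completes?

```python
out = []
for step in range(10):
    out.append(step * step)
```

Last element of squares 0 to 9
`out` takes the values: [] → [0] → [0, 1] → [0, 1, 4] → [0, 1, 4, 9] → [0, 1, 4, 9, 16] → [0, 1, 4, 9, 16, 25] → [0, 1, 4, 9, 16, 25, 36] → [0, 1, 4, 9, 16, 25, 36, 49] → [0, 1, 4, 9, 16, 25, 36, 49, 64] → [0, 1, 4, 9, 16, 25, 36, 49, 64, 81]
So `out[-1]` = 81

Answer: 81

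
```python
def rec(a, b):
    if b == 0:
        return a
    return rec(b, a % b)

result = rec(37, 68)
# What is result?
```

rec(37, 68) -> rec(68, 37) -> rec(37, 31) -> rec(31, 6) -> rec(6, 1) -> rec(1, 0) -> 1

Answer: 1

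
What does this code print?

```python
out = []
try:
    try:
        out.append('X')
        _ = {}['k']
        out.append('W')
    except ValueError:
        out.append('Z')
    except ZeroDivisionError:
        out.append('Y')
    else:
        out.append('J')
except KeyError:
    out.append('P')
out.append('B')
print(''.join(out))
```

Execution trace: 'X' (try body) → 'P' (outer except KeyError) → 'B' (after the try/except). Output: XPB

Answer: XPB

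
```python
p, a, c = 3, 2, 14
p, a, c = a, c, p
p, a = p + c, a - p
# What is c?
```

Trace:
`p, a, c = 3, 2, 14` → p = 3; a = 2; c = 14
`p, a, c = a, c, p` → p = 2; a = 14; c = 3
`p, a = p + c, a - p` → p = 5; a = 12
So c = 3

Answer: 3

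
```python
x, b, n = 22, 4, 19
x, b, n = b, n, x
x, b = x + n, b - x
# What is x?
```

Trace:
`x, b, n = 22, 4, 19` → x = 22; b = 4; n = 19
`x, b, n = b, n, x` → x = 4; b = 19; n = 22
`x, b = x + n, b - x` → x = 26; b = 15
So x = 26

Answer: 26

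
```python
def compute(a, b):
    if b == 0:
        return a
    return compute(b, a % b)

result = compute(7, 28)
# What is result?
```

compute(7, 28) -> compute(28, 7) -> compute(7, 0) -> 7

Answer: 7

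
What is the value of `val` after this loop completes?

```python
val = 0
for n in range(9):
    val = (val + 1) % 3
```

Increment mod 3, 9 times = 0
`val` takes the values: 0 → 1 → 2 → 0 → 1 → 2 → 0 → 1 → 2 → 0

Answer: 0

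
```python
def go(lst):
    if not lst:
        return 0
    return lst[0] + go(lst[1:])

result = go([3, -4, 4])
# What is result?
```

3 + (-4) + 4 + 0 = 3

Answer: 3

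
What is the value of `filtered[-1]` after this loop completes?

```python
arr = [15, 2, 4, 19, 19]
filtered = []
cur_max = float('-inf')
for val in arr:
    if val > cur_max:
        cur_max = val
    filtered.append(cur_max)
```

Running max ends at 19
`filtered` takes the values: [] → [15] → [15, 15] → [15, 15, 15] → [15, 15, 15, 19] → [15, 15, 15, 19, 19]
So `filtered[-1]` = 19

Answer: 19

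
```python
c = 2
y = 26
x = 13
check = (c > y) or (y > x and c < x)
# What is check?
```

Trace:
`c = 2` → c = 2
`y = 26` → y = 26
`x = 13` → x = 13
`check = (c > y) or (y > x and c < x)` → check = True
So check = True

Answer: True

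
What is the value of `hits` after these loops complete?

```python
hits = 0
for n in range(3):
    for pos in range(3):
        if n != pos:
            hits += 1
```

3² - 3 (exclude diagonal)
`hits` takes the values: 0 → 1 → 2 → 3 → 4 → 5 → 6

Answer: 6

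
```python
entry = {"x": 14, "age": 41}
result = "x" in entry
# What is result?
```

Trace:
`entry = {"x": 14, "age": 41}` → entry = {'x': 14, 'age': 41}
`result = "x" in entry` → result = True
So result = True

Answer: True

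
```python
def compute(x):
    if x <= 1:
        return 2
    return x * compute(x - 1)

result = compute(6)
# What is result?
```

compute(6) = 6 * 5 * 4 * 3 * 2 * 2 = 1440

Answer: 1440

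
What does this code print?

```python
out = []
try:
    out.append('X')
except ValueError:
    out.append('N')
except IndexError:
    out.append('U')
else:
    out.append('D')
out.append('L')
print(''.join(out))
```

Execution trace: 'X' (try body, no exception) → 'D' (else) → 'L' (after the try/except). Output: XDL

Answer: XDL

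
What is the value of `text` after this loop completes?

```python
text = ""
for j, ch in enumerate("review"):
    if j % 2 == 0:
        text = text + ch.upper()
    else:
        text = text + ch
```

Uppercase even positions in 'review'
`text` takes the values: "" → "R" → "Re" → "ReV" → "ReVi" → "ReViE" → "ReViEw"

Answer: "ReViEw"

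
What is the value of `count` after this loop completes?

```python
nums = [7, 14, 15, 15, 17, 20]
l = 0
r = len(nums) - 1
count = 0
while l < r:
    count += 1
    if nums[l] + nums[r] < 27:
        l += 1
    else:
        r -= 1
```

Steps to find pair summing to 27
`count` takes the values: 0 → 1 → 2 → 3 → 4 → 5

Answer: 5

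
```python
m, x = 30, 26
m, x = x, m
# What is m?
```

Trace:
`m, x = 30, 26` → m = 30; x = 26
`m, x = x, m` → m = 26; x = 30
So m = 26

Answer: 26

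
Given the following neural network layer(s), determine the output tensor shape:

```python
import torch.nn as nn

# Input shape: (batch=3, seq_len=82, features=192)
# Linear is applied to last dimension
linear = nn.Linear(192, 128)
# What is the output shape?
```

Input: (3, 82, 192) -> Output: (3, 82, 128)

Answer: (3, 82, 128)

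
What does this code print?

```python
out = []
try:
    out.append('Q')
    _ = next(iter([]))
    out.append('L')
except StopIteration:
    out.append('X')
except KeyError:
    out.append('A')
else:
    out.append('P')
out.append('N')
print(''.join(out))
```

Execution trace: 'Q' (try body) → 'X' (except StopIteration) → 'N' (after the try/except). Output: QXN

Answer: QXN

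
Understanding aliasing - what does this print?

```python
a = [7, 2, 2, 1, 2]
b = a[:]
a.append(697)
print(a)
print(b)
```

Key concept: slice [:] creates copy.
Step by step:
`a = [7, 2, 2, 1, 2]` → a = [7, 2, 2, 1, 2]
`b = a[:]` → b = [7, 2, 2, 1, 2]
`a.append(697)` → a = [7, 2, 2, 1, 2, 697]
`print(a)` → prints [7, 2, 2, 1, 2, 697]
`print(b)` → prints [7, 2, 2, 1, 2]

Answer:
[7, 2, 2, 1, 2, 697]
[7, 2, 2, 1, 2]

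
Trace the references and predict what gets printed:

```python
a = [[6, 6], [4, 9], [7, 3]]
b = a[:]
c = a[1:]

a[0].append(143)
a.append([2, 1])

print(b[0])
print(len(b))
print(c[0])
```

Key concept: slice with nested mutation.
Step by step:
`a = [[6, 6], [4, 9], [7, 3]]` → a = [[6, 6], [4, 9], [7, 3]]
`b = a[:]` → b = [[6, 6], [4, 9], [7, 3]]
`c = a[1:]` → c = [[4, 9], [7, 3]]
`a[0].append(143)` → a = [[6, 6, 143], [4, 9], [7, 3]]; b = [[6, 6, 143], [4, 9], [7, 3]]
`a.append([2, 1])` → a = [[6, 6, 143], [4, 9], [7, 3], [2, 1]]
`print(b[0])` → prints [6, 6, 143]
`print(len(b))` → prints 3
`print(c[0])` → prints [4, 9]

Answer:
[6, 6, 143]
3
[4, 9]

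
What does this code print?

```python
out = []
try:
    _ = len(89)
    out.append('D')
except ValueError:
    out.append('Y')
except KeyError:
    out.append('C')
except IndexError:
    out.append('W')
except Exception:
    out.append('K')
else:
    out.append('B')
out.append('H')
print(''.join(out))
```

Execution trace: 'K' (except Exception) → 'H' (after the try/except). Output: KH

Answer: KH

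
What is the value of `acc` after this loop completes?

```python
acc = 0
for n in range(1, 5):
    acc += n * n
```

Sum of squares 1² to 4² = 30
`acc` takes the values: 0 → 1 → 5 → 14 → 30

Answer: 30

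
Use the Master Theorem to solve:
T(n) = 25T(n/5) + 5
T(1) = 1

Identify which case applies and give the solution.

a=25, b=5, f(n)=5. log_5(25) = 2. Since c=0 < 2, Case 1 applies: T(n) = Θ(n^log_b(a)) = O(n^2).

Answer: O(n^2) - Case 1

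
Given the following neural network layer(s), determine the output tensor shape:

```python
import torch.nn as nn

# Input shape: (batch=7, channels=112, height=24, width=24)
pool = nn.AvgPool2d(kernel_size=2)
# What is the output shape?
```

Input: (7, 112, 24, 24) -> Output: (7, 112, 12, 12)

Answer: (7, 112, 12, 12)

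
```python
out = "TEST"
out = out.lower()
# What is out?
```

Trace:
`out = "TEST"` → out = 'TEST'
`out = out.lower()` → out = 'test'
So out = 'test'

Answer: 'test'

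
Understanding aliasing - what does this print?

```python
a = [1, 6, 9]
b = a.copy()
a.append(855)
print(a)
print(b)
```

Key concept: list.copy() creates independent copy.
Step by step:
`a = [1, 6, 9]` → a = [1, 6, 9]
`b = a.copy()` → b = [1, 6, 9]
`a.append(855)` → a = [1, 6, 9, 855]
`print(a)` → prints [1, 6, 9, 855]
`print(b)` → prints [1, 6, 9]

Answer:
[1, 6, 9, 855]
[1, 6, 9]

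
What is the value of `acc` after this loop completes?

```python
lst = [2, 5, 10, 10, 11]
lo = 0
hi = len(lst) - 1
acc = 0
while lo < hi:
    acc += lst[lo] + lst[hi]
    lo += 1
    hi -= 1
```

Sum of pairs from ends
`acc` takes the values: 0 → 13 → 28

Answer: 28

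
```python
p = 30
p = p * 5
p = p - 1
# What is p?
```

Trace:
`p = 30` → p = 30
`p = p * 5` → p = 150
`p = p - 1` → p = 149
So p = 149

Answer: 149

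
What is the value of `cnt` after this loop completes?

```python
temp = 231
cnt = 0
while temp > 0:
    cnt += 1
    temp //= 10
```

Count digits by repeated division by 10
`cnt` takes the values: 0 → 1 → 2 → 3

Answer: 3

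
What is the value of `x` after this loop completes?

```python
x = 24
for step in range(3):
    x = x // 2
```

Halve 3 times: 24 // 2^3 = 3
`x` takes the values: 24 → 12 → 6 → 3

Answer: 3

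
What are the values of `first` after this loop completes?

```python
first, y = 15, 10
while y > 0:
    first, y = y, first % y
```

GCD of 15 and 10
`first` takes the values: 15 → 10 → 5

Answer: 5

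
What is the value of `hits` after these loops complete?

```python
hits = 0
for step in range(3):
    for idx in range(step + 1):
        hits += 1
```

Triangle: 1 + 2 + ... + 3
`hits` takes the values: 0 → 1 → 2 → 3 → 4 → 5 → 6

Answer: 6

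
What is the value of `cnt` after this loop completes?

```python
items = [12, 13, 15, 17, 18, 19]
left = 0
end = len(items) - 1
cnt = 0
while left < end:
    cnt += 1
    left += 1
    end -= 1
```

Iterations until pointers meet (list length 6)
`cnt` takes the values: 0 → 1 → 2 → 3

Answer: 3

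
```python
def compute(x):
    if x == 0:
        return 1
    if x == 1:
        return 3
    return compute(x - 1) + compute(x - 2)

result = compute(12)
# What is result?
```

Build up from base cases: compute(0)=1, compute(1)=3, compute(2)=4, compute(3)=7, compute(4)=11, compute(5)=18, compute(6)=29, ..., compute(12)=521

Answer: 521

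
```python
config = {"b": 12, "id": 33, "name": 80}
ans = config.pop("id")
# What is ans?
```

Trace:
`config = {"b": 12, "id": 33, "name": 80}` → config = {'b': 12, 'id': 33, 'name': 80}
`ans = config.pop("id")` → config = {'b': 12, 'name': 80}; ans = 33
So ans = 33

Answer: 33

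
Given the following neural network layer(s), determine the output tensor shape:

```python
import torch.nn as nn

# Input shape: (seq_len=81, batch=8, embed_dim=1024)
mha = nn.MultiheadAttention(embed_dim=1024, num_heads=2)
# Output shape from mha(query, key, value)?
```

Input: (81, 8, 1024) -> Output: (81, 8, 1024)

Answer: (81, 8, 1024)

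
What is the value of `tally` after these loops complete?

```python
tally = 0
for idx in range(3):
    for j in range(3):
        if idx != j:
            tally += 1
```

3² - 3 (exclude diagonal)
`tally` takes the values: 0 → 1 → 2 → 3 → 4 → 5 → 6

Answer: 6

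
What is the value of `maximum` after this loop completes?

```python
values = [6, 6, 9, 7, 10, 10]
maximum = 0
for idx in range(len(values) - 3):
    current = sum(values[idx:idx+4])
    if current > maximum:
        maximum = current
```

Max sum of 4-element window in [6, 6, 9, 7, 10, 10]
`maximum` takes the values: 0 → 28 → 32 → 36

Answer: 36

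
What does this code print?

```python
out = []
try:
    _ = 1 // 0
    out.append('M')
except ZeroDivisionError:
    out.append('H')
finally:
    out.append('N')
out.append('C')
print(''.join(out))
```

Execution trace: 'H' (except ZeroDivisionError) → 'N' (finally) → 'C' (after the try/except). Output: HNC

Answer: HNC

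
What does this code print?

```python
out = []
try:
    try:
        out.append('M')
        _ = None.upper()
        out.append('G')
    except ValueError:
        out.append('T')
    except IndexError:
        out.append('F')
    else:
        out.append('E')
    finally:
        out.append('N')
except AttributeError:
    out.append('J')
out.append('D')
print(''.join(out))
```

Execution trace: 'M' (try body) → 'N' (finally) → 'J' (outer except AttributeError) → 'D' (after the try/except). Output: MNJD

Answer: MNJD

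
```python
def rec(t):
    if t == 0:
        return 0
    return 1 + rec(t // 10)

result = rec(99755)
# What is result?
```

Count of digits of 99755: 5

Answer: 5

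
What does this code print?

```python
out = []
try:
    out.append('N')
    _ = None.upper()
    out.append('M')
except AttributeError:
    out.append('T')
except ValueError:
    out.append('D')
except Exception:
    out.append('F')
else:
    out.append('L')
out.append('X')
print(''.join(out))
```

Execution trace: 'N' (try body) → 'T' (except AttributeError) → 'X' (after the try/except). Output: NTX

Answer: NTX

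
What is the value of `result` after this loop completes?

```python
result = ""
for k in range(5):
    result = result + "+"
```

Repeat '+' 5 times
`result` takes the values: "" → "+" → "++" → "+++" → "++++" → "+++++"

Answer: "+++++"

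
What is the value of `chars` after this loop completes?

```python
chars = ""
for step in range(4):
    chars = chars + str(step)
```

Concatenate digits 0 to 3
`chars` takes the values: "" → "0" → "01" → "012" → "0123"

Answer: "0123"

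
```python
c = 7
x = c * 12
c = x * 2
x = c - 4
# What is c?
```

Trace:
`c = 7` → c = 7
`x = c * 12` → x = 84
`c = x * 2` → c = 168
`x = c - 4` → x = 164
So c = 168

Answer: 168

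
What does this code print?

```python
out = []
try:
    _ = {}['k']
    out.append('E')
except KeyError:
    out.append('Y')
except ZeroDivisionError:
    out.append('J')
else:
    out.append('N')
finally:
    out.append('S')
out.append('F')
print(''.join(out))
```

Execution trace: 'Y' (except KeyError) → 'S' (finally) → 'F' (after the try/except). Output: YSF

Answer: YSF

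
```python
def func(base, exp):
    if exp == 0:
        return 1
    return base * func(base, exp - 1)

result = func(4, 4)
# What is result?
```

func(4, 4) = 4 * 4 * 4 * 4 = 256

Answer: 256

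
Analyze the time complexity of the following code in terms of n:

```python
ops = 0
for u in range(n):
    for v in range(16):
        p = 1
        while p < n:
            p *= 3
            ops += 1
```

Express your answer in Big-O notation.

Each loop level contributes: n × 1 × log n. Multiplying the contributions gives O(n log n).

Answer: O(n log n)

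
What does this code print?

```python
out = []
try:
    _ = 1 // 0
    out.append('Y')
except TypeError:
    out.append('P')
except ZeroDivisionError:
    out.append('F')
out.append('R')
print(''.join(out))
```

Execution trace: 'F' (except ZeroDivisionError) → 'R' (after the try/except). Output: FR

Answer: FR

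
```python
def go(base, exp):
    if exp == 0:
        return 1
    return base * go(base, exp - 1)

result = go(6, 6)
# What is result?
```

go(6, 6) = 6 * 6 * 6 * 6 * 6 * 6 = 46656

Answer: 46656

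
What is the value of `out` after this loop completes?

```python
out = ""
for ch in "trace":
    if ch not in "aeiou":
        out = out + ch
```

Remove vowels from 'trace'
`out` takes the values: "" → "t" → "tr" → "trc"

Answer: "trc"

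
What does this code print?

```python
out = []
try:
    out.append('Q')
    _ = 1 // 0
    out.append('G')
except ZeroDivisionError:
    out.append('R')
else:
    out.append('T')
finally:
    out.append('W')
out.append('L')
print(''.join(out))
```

Execution trace: 'Q' (try body) → 'R' (except ZeroDivisionError) → 'W' (finally) → 'L' (after the try/except). Output: QRWL

Answer: QRWL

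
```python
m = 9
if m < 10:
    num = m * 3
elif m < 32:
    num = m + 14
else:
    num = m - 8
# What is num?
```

Trace:
`m = 9` → m = 9
`if m < 10: ...` → m < 10 is True → num = 27
So num = 27

Answer: 27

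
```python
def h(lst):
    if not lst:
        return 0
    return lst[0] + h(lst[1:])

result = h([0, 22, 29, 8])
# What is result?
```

0 + 22 + 29 + 8 + 0 = 59

Answer: 59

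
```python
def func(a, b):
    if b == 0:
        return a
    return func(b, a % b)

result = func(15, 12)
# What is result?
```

func(15, 12) -> func(12, 3) -> func(3, 0) -> 3

Answer: 3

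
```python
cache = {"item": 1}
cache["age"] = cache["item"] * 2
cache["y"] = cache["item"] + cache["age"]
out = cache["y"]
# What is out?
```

Trace:
`cache = {"item": 1}` → cache = {'item': 1}
`cache["age"] = cache["item"] * 2` → cache = {'item': 1, 'age': 2}
`cache["y"] = cache["item"] + cache["age"]` → cache = {'item': 1, 'age': 2, 'y': 3}
`out = cache["y"]` → out = 3
So out = 3

Answer: 3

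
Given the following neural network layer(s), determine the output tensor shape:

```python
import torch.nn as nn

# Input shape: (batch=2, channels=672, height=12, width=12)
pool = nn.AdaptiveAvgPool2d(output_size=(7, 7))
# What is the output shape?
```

Input: (2, 672, 12, 12) -> Output: (2, 672, 7, 7)

Answer: (2, 672, 7, 7)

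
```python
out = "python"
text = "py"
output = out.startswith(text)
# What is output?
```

Trace:
`out = "python"` → out = 'python'
`text = "py"` → text = 'py'
`output = out.startswith(text)` → output = True
So output = True

Answer: True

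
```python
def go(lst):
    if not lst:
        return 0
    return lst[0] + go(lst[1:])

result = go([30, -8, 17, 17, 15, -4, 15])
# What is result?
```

30 + (-8) + 17 + 17 + 15 + (-4) + 15 + 0 = 82

Answer: 82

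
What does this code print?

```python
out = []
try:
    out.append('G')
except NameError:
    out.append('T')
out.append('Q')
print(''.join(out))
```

Execution trace: 'G' (try body, no exception) → 'Q' (after the try/except). Output: GQ

Answer: GQ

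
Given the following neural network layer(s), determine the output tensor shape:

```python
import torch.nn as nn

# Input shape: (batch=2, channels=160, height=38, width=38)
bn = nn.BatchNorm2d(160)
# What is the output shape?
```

Input: (2, 160, 38, 38) -> Output: (2, 160, 38, 38)

Answer: (2, 160, 38, 38)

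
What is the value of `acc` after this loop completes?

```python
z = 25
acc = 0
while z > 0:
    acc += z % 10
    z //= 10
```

Sum digits of 25
`acc` takes the values: 0 → 5 → 7

Answer: 7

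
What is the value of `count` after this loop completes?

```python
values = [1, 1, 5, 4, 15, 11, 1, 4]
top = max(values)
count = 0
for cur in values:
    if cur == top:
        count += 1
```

Count of max value 15 in [1, 1, 5, 4, 15, 11, 1, 4]
`count` takes the values: 0 → 1

Answer: 1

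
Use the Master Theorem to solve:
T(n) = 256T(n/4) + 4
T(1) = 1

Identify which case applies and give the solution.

a=256, b=4, f(n)=4. log_4(256) = 4. Since c=0 < 4, Case 1 applies: T(n) = Θ(n^log_b(a)) = O(n^4).

Answer: O(n^4) - Case 1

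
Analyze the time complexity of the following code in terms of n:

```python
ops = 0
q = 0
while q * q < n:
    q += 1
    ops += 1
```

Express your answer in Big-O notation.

Each loop level contributes: √n. Multiplying the contributions gives O(√n).

Answer: O(√n)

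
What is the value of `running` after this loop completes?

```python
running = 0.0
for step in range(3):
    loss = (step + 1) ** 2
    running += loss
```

Sum of squared losses 1² + 2² + ... + 3²
`running` takes the values: 0.0 → 1.0 → 5.0 → 14.0

Answer: 14.0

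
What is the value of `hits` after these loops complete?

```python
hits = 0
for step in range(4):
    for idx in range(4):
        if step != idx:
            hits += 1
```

4² - 4 (exclude diagonal)
`hits` takes the values: 0 → 1 → 2 → 3 → 4 → 5 → 6 → 7 → 8 → 9 → 10 → 11 → 12

Answer: 12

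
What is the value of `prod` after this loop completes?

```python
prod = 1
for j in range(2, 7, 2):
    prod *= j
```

Product of even numbers 2 to 6
`prod` takes the values: 1 → 2 → 8 → 48

Answer: 48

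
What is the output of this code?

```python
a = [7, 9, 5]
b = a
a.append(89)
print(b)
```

Key concept: basic list aliasing.
Step by step:
`a = [7, 9, 5]` → a = [7, 9, 5]
`b = a` → b = [7, 9, 5] (same object as a)
`a.append(89)` → a = [7, 9, 5, 89] (same object as b); b = [7, 9, 5, 89] (same object as a)
`print(b)` → prints [7, 9, 5, 89]

Answer: [7, 9, 5, 89]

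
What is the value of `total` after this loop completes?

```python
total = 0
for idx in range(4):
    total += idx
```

Sum of 0 to 3 = 6
`total` takes the values: 0 → 1 → 3 → 6

Answer: 6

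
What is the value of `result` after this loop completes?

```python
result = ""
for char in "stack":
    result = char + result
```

Reverse 'stack'
`result` takes the values: "" → "s" → "ts" → "ats" → "cats" → "kcats"

Answer: "kcats"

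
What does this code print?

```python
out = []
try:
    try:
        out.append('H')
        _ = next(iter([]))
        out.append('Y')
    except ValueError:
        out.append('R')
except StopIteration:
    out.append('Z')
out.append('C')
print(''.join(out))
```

Execution trace: 'H' (try body) → 'Z' (outer except StopIteration) → 'C' (after the try/except). Output: HZC

Answer: HZC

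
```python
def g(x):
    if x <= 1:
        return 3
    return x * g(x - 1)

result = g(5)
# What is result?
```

g(5) = 5 * 4 * 3 * 2 * 3 = 360

Answer: 360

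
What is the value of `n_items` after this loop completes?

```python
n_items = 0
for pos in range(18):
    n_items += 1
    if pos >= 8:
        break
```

Loop breaks when pos reaches 8, n_items is 9
`n_items` takes the values: 0 → 1 → 2 → 3 → 4 → 5 → 6 → 7 → 8 → 9

Answer: 9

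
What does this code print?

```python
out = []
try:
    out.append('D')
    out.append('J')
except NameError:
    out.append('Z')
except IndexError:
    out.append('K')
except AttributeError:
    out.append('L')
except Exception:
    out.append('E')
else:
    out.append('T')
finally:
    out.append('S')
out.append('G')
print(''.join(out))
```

Execution trace: 'D' (try body) → 'J' (try body, no exception) → 'T' (else) → 'S' (finally) → 'G' (after the try/except). Output: DJTSG

Answer: DJTSG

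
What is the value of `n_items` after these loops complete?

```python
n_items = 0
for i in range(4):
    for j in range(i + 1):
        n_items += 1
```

Triangle: 1 + 2 + ... + 4
`n_items` takes the values: 0 → 1 → 2 → 3 → 4 → 5 → 6 → 7 → 8 → 9 → 10

Answer: 10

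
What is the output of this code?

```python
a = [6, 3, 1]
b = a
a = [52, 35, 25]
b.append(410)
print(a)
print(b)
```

Key concept: rebinding vs mutation: a is rebound to a new list, b still points at the original.
Step by step:
`a = [6, 3, 1]` → a = [6, 3, 1]
`b = a` → b = [6, 3, 1] (same object as a)
`a = [52, 35, 25]` → a = [52, 35, 25]
`b.append(410)` → b = [6, 3, 1, 410]
`print(a)` → prints [52, 35, 25]
`print(b)` → prints [6, 3, 1, 410]

Answer:
[52, 35, 25]
[6, 3, 1, 410]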